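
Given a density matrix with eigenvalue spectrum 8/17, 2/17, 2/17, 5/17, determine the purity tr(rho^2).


tr(rho^2) = sum of eigenvalues squared
= (8/17)^2 + (2/17)^2 + (2/17)^2 + (5/17)^2
= (64 + 4 + 4 + 25) / 289
= 97/289
= 0.3356

0.3356


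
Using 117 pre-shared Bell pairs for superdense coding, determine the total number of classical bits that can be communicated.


Superdense coding allows 2 classical bits per shared entangled pair.
117 pair(s) -> 2 * 117 = 234 classical bits

234


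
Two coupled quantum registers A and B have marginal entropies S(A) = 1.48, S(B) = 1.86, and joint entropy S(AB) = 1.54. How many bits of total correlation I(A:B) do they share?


I(A:B) = S(A) + S(B) - S(AB)
= 1.48 + 1.86 - 1.54
= 1.8000

1.8000


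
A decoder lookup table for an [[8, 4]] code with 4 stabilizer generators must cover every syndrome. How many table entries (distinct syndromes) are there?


Each stabilizer generator gives a binary (+1 or -1) measurement outcome.
With 4 independent generators:
Total syndromes = 2^4
= 16

16


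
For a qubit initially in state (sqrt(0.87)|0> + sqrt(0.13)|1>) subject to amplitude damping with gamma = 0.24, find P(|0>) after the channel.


For amplitude damping with parameter gamma on state sqrt(a)|0> + sqrt(b)|1>:
alpha^2 = 0.87, beta^2 = 0.13
P(|0>) = alpha^2 + gamma * beta^2
= 0.87 + 0.24 * 0.13
= 0.87 + 0.0312
= 0.9012

0.9012


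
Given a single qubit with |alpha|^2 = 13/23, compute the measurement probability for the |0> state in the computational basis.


|alpha|^2 = 13/23 = 0.5652
|beta|^2 = 1 - 13/23 = 10/23 = 0.4348
P(|0>) = |alpha|^2 = 0.5652

0.5652


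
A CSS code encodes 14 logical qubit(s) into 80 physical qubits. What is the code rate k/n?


Code rate R = k/n
= 14/80
= 0.1750

0.1750


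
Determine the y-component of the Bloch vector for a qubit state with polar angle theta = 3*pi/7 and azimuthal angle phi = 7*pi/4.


theta = 1.3464, phi = 5.4978
r_y = sin(theta)*sin(phi) = 0.9749 * -0.7071
r_y = -0.6894

-0.6894


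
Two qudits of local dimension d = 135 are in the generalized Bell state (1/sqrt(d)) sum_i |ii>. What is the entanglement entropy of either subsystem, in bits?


For a maximally entangled state in d x d:
S = log2(d) = log2(135)
= 7.0768

7.0768


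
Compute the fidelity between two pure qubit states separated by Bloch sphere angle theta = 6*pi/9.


For states separated by angle theta on Bloch sphere:
F = cos^2(theta/2)
theta = 6*pi/9 = 2.0944
theta/2 = 1.0472
cos(theta/2) = 0.5000
F = 0.2500

0.2500


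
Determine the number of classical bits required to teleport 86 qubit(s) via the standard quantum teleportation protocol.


Quantum teleportation requires 2 classical bits per qubit teleported.
86 qubit(s) -> 2 * 86 = 172 classical bits

172


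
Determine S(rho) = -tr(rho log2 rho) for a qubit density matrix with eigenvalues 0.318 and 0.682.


S = -p*log2(p) - (1-p)*log2(1-p)
p = 0.3180, 1-p = 0.6820
= -0.3180 * log2(0.3180) - 0.6820 * log2(0.6820)
= -(-0.5256) - (-0.3766)
= 0.9022

0.9022


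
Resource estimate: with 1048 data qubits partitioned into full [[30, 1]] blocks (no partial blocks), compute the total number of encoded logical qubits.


Each code block uses 30 physical qubits for 1 logical qubit(s).
Number of complete blocks = floor(1048 / 30) = 34
Logical qubits = 34 * 1
= 34

34


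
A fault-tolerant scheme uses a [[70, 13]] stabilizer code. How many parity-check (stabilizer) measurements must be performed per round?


For an [[n,k]] stabilizer code:
Number of stabilizer generators = n - k
= 70 - 13
= 57

57


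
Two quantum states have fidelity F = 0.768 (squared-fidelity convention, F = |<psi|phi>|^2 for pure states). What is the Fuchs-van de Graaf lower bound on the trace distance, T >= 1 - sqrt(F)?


Fuchs-van de Graaf (squared-fidelity convention): 1 - sqrt(F) <= T <= sqrt(1 - F).
Lower bound: T >= 1 - sqrt(F)
sqrt(F) = sqrt(0.768) = 0.8764
T >= 1 - 0.8764
T >= 0.1236

0.1236


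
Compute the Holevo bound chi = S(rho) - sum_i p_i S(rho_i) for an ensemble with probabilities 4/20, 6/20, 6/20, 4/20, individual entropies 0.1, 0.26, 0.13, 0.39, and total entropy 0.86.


chi = S(rho) - sum_i p_i * S(rho_i)
Weighted entropy = 4/20 * 0.1 + 6/20 * 0.26 + 6/20 * 0.13 + 4/20 * 0.39
= 0.2150
chi = 0.86 - 0.2150
= 0.6450

0.6450


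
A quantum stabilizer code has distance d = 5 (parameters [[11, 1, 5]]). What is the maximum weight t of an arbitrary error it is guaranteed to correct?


Code parameters: [[11, 1, 5]], distance d = 5.
Number of correctable errors = floor((d-1)/2)
= floor((5 - 1)/2)
= floor(4/2)
= 2

2


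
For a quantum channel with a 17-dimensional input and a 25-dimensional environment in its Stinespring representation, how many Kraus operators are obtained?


Tracing out the environment in an orthonormal basis {|i>_E} gives Kraus operators K_i = <i|_E U |0>_E.
Number of Kraus operators = dim(H_env) = d_env
= 25

25


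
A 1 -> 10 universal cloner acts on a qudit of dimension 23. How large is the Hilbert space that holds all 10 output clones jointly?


Output space = H^(tensor 10) where dim(H) = 23
dim = 23^10
= 529 (after 2 factors)
= 12167 (after 3 factors)
= 279841 (after 4 factors)
= 6436343 (after 5 factors)
= 148035889 (after 6 factors)
= 3404825447 (after 7 factors)
= 78310985281 (after 8 factors)
= 1801152661463 (after 9 factors)
= 41426511213649 (after 10 factors)
= 41426511213649

41426511213649


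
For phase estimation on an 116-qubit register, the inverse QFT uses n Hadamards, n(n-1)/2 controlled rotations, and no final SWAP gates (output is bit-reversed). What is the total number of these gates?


Hadamard gates: 116
Controlled rotations: n*(n-1)/2 = 116*115/2 = 6670
SWAP gates: 0 (omitted)
Total = 116 + 6670
= 6786

6786


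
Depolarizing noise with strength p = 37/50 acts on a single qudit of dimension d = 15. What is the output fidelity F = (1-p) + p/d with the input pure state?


F = (1-p) + p/d
= (1 - 0.7400) + 0.7400/15
= 0.2600 + 0.0493
= 0.3093

0.3093


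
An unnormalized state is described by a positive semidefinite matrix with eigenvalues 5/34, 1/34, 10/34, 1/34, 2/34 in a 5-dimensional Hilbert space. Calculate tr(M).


tr(M) = sum of eigenvalues
= 5/34 + 1/34 + 10/34 + 1/34 + 2/34
= 19/34
= 0.5588

0.5588


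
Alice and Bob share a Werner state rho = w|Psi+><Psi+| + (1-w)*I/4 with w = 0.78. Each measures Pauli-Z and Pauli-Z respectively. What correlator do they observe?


|Psi+> = (|01> + |10>)/sqrt(2)
For the pure Bell state, <Z_A Z_B> = -1 (Bell-state Pauli correlator).
The maximally-mixed part I/4 has tr(I/4 * P tensor P) = 0 for any traceless Pauli P.
So <Z_A Z_B>_rho = w * (-1) + (1 - w) * 0
= 0.78 * (-1)
= -0.7800

-0.7800


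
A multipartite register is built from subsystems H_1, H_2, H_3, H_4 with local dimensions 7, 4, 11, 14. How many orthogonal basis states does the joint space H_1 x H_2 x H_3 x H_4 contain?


dim(H_1 x H_2 x H_3 x H_4) = 7 * 4 * 11 * 14
= 28 * 11 * 14
= 308 * 14
= 4312

4312


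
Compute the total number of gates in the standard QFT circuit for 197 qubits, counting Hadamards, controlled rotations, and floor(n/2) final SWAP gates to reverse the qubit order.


Hadamard gates: 197
Controlled rotations: n*(n-1)/2 = 197*196/2 = 19306
SWAP gates: floor(n/2) = floor(197/2) = 98
Total = 197 + 19306 + 98
= 19601

19601


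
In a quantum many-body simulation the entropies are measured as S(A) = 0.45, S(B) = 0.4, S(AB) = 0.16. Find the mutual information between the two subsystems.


I(A:B) = S(A) + S(B) - S(AB)
= 0.45 + 0.4 - 0.16
= 0.6900

0.6900


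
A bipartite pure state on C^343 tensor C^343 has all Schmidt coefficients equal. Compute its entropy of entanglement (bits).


For a maximally entangled state in d x d:
S = log2(d) = log2(343)
= 8.4221

8.4221


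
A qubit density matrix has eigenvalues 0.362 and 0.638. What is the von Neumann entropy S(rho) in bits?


S = -p*log2(p) - (1-p)*log2(1-p)
p = 0.3620, 1-p = 0.6380
= -0.3620 * log2(0.3620) - 0.6380 * log2(0.6380)
= -(-0.5307) - (-0.4137)
= 0.9443

0.9443


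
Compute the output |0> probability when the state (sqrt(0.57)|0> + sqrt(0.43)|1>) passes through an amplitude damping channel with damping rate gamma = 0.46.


For amplitude damping with parameter gamma on state sqrt(a)|0> + sqrt(b)|1>:
alpha^2 = 0.57, beta^2 = 0.43
P(|0>) = alpha^2 + gamma * beta^2
= 0.57 + 0.46 * 0.43
= 0.57 + 0.1978
= 0.7678

0.7678


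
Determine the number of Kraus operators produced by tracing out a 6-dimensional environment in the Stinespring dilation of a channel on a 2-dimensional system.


Tracing out the environment in an orthonormal basis {|i>_E} gives Kraus operators K_i = <i|_E U |0>_E.
Number of Kraus operators = dim(H_env) = d_env
= 6

6


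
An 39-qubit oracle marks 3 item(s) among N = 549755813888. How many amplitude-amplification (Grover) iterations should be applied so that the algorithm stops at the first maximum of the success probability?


After j Grover iterations the success probability is P(j) = sin^2((2j+1)*theta), where sin(theta) = sqrt(k/N).
N = 2^39 = 549755813888, k = 3
sin(theta) = sqrt(k/N) = 2.336015456e-06
theta = arcsin(sqrt(k/N)) = 2.336015456e-06 rad
P(j) reaches its first maximum when (2j+1)*theta is as close as possible to pi/2, i.e. j = round(pi/(4*theta) - 1/2).
pi/(4*theta) - 1/2 = 336212.2427
(For comparison, the common estimate pi/4 * sqrt(N/k) = 336212.7427; the exact maximiser is used here.)
Optimal iterations = 336212

336212


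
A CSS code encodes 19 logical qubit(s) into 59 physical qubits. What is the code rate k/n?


Code rate R = k/n
= 19/59
= 0.3220

0.3220


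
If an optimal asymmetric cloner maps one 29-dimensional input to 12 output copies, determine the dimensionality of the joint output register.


Output space = H^(tensor 12) where dim(H) = 29
dim = 29^12
= 841 (after 2 factors)
= 24389 (after 3 factors)
= 707281 (after 4 factors)
= 20511149 (after 5 factors)
= 594823321 (after 6 factors)
= 17249876309 (after 7 factors)
= 500246412961 (after 8 factors)
= 14507145975869 (after 9 factors)
= 420707233300201 (after 10 factors)
= 12200509765705829 (after 11 factors)
= 353814783205469041 (after 12 factors)
= 353814783205469041

353814783205469041


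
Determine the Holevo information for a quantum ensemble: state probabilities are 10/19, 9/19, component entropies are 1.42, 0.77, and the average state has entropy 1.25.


chi = S(rho) - sum_i p_i * S(rho_i)
Weighted entropy = 10/19 * 1.42 + 9/19 * 0.77
= 1.1121
chi = 1.25 - 1.1121
= 0.1379

0.1379


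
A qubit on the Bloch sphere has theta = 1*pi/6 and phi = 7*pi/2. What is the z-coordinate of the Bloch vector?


theta = 0.5236, phi = 10.9956
r_z = cos(theta) = 0.8660

0.8660


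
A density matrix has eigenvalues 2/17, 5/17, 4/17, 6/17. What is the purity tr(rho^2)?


tr(rho^2) = sum of eigenvalues squared
= (2/17)^2 + (5/17)^2 + (4/17)^2 + (6/17)^2
= (4 + 25 + 16 + 36) / 289
= 81/289
= 0.2803

0.2803


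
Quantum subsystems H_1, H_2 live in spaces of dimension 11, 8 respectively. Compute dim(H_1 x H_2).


dim(H_1 x H_2) = 11 * 8
= 88

88


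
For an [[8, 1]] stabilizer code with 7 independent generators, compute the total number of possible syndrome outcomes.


Each stabilizer generator gives a binary (+1 or -1) measurement outcome.
With 7 independent generators:
Total syndromes = 2^7
= 128

128


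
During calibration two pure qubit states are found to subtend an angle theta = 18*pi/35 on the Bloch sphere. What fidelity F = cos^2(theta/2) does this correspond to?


For states separated by angle theta on Bloch sphere:
F = cos^2(theta/2)
theta = 18*pi/35 = 1.6157
theta/2 = 0.8078
cos(theta/2) = 0.6911
F = 0.4776

0.4776


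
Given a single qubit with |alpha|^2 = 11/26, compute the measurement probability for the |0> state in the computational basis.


|alpha|^2 = 11/26 = 0.4231
|beta|^2 = 1 - 11/26 = 15/26 = 0.5769
P(|0>) = |alpha|^2 = 0.4231

0.4231


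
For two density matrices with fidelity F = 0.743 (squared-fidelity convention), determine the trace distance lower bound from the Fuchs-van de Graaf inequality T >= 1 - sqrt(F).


Fuchs-van de Graaf (squared-fidelity convention): 1 - sqrt(F) <= T <= sqrt(1 - F).
Lower bound: T >= 1 - sqrt(F)
sqrt(F) = sqrt(0.743) = 0.8620
T >= 1 - 0.8620
T >= 0.1380

0.1380


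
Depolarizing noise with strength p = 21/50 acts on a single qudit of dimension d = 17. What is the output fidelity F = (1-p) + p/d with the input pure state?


F = (1-p) + p/d
= (1 - 0.4200) + 0.4200/17
= 0.5800 + 0.0247
= 0.6047

0.6047


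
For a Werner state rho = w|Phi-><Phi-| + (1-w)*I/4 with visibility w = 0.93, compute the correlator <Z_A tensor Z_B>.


|Phi-> = (|00> - |11>)/sqrt(2)
For the pure Bell state, <Z_A Z_B> = +1 (Bell-state Pauli correlator).
The maximally-mixed part I/4 has tr(I/4 * P tensor P) = 0 for any traceless Pauli P.
So <Z_A Z_B>_rho = w * (+1) + (1 - w) * 0
= 0.93 * (+1)
= 0.9300

0.9300


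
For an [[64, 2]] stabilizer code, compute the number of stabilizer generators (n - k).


For an [[n,k]] stabilizer code:
Number of stabilizer generators = n - k
= 64 - 2
= 62

62


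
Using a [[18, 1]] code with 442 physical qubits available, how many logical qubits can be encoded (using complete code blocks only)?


Each code block uses 18 physical qubits for 1 logical qubit(s).
Number of complete blocks = floor(442 / 18) = 24
Logical qubits = 24 * 1
= 24

24


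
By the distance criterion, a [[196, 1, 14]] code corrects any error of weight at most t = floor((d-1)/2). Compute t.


Code parameters: [[196, 1, 14]], distance d = 14.
Number of correctable errors = floor((d-1)/2)
= floor((14 - 1)/2)
= floor(13/2)
= 6

6


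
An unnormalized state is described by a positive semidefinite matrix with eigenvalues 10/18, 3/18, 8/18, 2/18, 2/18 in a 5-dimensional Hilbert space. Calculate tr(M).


tr(M) = sum of eigenvalues
= 10/18 + 3/18 + 8/18 + 2/18 + 2/18
= 25/18
= 1.3889

1.3889


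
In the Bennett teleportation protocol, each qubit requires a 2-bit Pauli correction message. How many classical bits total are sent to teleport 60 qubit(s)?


Quantum teleportation requires 2 classical bits per qubit teleported.
60 qubit(s) -> 2 * 60 = 120 classical bits

120


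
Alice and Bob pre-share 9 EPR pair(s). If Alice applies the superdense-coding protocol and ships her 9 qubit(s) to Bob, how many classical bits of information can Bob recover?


Superdense coding allows 2 classical bits per shared entangled pair.
9 pair(s) -> 2 * 9 = 18 classical bits

18


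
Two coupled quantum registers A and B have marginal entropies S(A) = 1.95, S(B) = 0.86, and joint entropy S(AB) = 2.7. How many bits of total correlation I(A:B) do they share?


I(A:B) = S(A) + S(B) - S(AB)
= 1.95 + 0.86 - 2.7
= 0.1100

0.1100


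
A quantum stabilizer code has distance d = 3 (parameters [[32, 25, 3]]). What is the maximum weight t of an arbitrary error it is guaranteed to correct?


Code parameters: [[32, 25, 3]], distance d = 3.
Number of correctable errors = floor((d-1)/2)
= floor((3 - 1)/2)
= floor(2/2)
= 1

1


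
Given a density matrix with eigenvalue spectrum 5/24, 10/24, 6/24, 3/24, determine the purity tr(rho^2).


tr(rho^2) = sum of eigenvalues squared
= (5/24)^2 + (10/24)^2 + (6/24)^2 + (3/24)^2
= (25 + 100 + 36 + 9) / 576
= 170/576
= 0.2951

0.2951


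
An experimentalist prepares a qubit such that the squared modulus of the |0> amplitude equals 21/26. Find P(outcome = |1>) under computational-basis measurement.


|alpha|^2 = 21/26 = 0.8077
|beta|^2 = 1 - 21/26 = 5/26 = 0.1923
P(|1>) = |beta|^2 = 0.1923

0.1923


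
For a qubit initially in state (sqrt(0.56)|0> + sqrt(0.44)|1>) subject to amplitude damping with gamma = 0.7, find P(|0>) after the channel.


For amplitude damping with parameter gamma on state sqrt(a)|0> + sqrt(b)|1>:
alpha^2 = 0.56, beta^2 = 0.44
P(|0>) = alpha^2 + gamma * beta^2
= 0.56 + 0.7 * 0.44
= 0.56 + 0.3080
= 0.8680

0.8680


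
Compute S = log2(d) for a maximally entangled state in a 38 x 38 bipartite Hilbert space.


For a maximally entangled state in d x d:
S = log2(d) = log2(38)
= 5.2479

5.2479


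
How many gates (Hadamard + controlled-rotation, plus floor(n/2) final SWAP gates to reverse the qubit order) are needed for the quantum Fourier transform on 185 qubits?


Hadamard gates: 185
Controlled rotations: n*(n-1)/2 = 185*184/2 = 17020
SWAP gates: floor(n/2) = floor(185/2) = 92
Total = 185 + 17020 + 92
= 17297

17297


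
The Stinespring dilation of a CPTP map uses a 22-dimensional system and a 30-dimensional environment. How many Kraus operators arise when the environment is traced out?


Tracing out the environment in an orthonormal basis {|i>_E} gives Kraus operators K_i = <i|_E U |0>_E.
Number of Kraus operators = dim(H_env) = d_env
= 30

30


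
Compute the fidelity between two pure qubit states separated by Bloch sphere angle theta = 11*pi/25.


For states separated by angle theta on Bloch sphere:
F = cos^2(theta/2)
theta = 11*pi/25 = 1.3823
theta/2 = 0.6912
cos(theta/2) = 0.7705
F = 0.5937

0.5937


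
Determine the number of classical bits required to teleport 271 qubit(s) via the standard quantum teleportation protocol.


Quantum teleportation requires 2 classical bits per qubit teleported.
271 qubit(s) -> 2 * 271 = 542 classical bits

542


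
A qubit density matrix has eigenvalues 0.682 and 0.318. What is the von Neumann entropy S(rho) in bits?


S = -p*log2(p) - (1-p)*log2(1-p)
p = 0.6820, 1-p = 0.3180
= -0.6820 * log2(0.6820) - 0.3180 * log2(0.3180)
= -(-0.3766) - (-0.5256)
= 0.9022

0.9022


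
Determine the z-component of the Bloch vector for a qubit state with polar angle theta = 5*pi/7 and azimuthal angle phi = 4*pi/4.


theta = 2.2440, phi = 3.1416
r_z = cos(theta) = -0.6235

-0.6235


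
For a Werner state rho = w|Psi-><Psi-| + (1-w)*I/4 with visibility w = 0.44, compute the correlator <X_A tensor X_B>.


|Psi-> = (|01> - |10>)/sqrt(2)
For the pure Bell state, <X_A X_B> = -1 (Bell-state Pauli correlator).
The maximally-mixed part I/4 has tr(I/4 * P tensor P) = 0 for any traceless Pauli P.
So <X_A X_B>_rho = w * (-1) + (1 - w) * 0
= 0.44 * (-1)
= -0.4400

-0.4400


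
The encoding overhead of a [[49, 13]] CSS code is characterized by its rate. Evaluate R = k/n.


Code rate R = k/n
= 13/49
= 0.2653

0.2653


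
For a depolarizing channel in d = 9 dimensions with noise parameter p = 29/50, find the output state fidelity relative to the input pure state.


F = (1-p) + p/d
= (1 - 0.5800) + 0.5800/9
= 0.4200 + 0.0644
= 0.4844

0.4844


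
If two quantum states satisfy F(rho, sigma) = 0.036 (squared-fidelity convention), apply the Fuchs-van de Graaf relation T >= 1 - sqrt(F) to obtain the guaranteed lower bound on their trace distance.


Fuchs-van de Graaf (squared-fidelity convention): 1 - sqrt(F) <= T <= sqrt(1 - F).
Lower bound: T >= 1 - sqrt(F)
sqrt(F) = sqrt(0.036) = 0.1897
T >= 1 - 0.1897
T >= 0.8103

0.8103


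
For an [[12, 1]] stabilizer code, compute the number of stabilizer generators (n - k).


For an [[n,k]] stabilizer code:
Number of stabilizer generators = n - k
= 12 - 1
= 11

11


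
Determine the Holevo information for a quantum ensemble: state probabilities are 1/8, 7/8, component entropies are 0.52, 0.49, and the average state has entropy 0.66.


chi = S(rho) - sum_i p_i * S(rho_i)
Weighted entropy = 1/8 * 0.52 + 7/8 * 0.49
= 0.4937
chi = 0.66 - 0.4937
= 0.1663

0.1663


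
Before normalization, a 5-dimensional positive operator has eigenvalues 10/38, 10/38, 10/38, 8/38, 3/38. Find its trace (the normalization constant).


tr(M) = sum of eigenvalues
= 10/38 + 10/38 + 10/38 + 8/38 + 3/38
= 41/38
= 1.0789

1.0789


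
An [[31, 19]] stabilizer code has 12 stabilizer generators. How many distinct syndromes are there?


Each stabilizer generator gives a binary (+1 or -1) measurement outcome.
With 12 independent generators:
Total syndromes = 2^12
= 4096

4096


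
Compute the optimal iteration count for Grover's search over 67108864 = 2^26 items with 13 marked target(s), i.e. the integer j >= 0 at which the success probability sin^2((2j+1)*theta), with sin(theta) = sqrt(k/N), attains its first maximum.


After j Grover iterations the success probability is P(j) = sin^2((2j+1)*theta), where sin(theta) = sqrt(k/N).
N = 2^26 = 67108864, k = 13
sin(theta) = sqrt(k/N) = 0.0004401307709
theta = arcsin(sqrt(k/N)) = 0.0004401307851 rad
P(j) reaches its first maximum when (2j+1)*theta is as close as possible to pi/2, i.e. j = round(pi/(4*theta) - 1/2).
pi/(4*theta) - 1/2 = 1783.9654
(For comparison, the common estimate pi/4 * sqrt(N/k) = 1784.4655; the exact maximiser is used here.)
Optimal iterations = 1784

1784


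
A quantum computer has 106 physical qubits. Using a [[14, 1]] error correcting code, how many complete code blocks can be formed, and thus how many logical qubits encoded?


Each code block uses 14 physical qubits for 1 logical qubit(s).
Number of complete blocks = floor(106 / 14) = 7
Logical qubits = 7 * 1
= 7

7


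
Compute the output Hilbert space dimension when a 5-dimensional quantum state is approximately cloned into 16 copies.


Output space = H^(tensor 16) where dim(H) = 5
dim = 5^16
= 25 (after 2 factors)
= 125 (after 3 factors)
= 625 (after 4 factors)
= 3125 (after 5 factors)
= 15625 (after 6 factors)
= 78125 (after 7 factors)
= 390625 (after 8 factors)
= 1953125 (after 9 factors)
= 9765625 (after 10 factors)
= 48828125 (after 11 factors)
= 244140625 (after 12 factors)
= 1220703125 (after 13 factors)
= 6103515625 (after 14 factors)
= 30517578125 (after 15 factors)
= 152587890625 (after 16 factors)
= 152587890625

152587890625


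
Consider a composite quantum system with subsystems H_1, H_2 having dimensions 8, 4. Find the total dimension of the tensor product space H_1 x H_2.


dim(H_1 x H_2) = 8 * 4
= 32

32


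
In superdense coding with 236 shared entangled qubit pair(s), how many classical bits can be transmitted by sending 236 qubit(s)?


Superdense coding allows 2 classical bits per shared entangled pair.
236 pair(s) -> 2 * 236 = 472 classical bits

472


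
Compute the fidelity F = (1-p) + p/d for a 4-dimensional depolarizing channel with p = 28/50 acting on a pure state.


F = (1-p) + p/d
= (1 - 0.5600) + 0.5600/4
= 0.4400 + 0.1400
= 0.5800

0.5800


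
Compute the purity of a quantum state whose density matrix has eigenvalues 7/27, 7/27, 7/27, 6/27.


tr(rho^2) = sum of eigenvalues squared
= (7/27)^2 + (7/27)^2 + (7/27)^2 + (6/27)^2
= (49 + 49 + 49 + 36) / 729
= 183/729
= 0.2510

0.2510


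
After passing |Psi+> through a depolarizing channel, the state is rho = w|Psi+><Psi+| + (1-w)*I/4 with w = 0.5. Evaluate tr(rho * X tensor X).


|Psi+> = (|01> + |10>)/sqrt(2)
For the pure Bell state, <X_A X_B> = +1 (Bell-state Pauli correlator).
The maximally-mixed part I/4 has tr(I/4 * P tensor P) = 0 for any traceless Pauli P.
So <X_A X_B>_rho = w * (+1) + (1 - w) * 0
= 0.5 * (+1)
= 0.5000

0.5000


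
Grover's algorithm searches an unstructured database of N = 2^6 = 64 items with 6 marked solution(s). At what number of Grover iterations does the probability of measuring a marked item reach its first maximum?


After j Grover iterations the success probability is P(j) = sin^2((2j+1)*theta), where sin(theta) = sqrt(k/N).
N = 2^6 = 64, k = 6
sin(theta) = sqrt(k/N) = 0.3061862178
theta = arcsin(sqrt(k/N)) = 0.3111842443 rad
P(j) reaches its first maximum when (2j+1)*theta is as close as possible to pi/2, i.e. j = round(pi/(4*theta) - 1/2).
pi/(4*theta) - 1/2 = 2.0239
(For comparison, the common estimate pi/4 * sqrt(N/k) = 2.5651; the exact maximiser is used here.)
Optimal iterations = 2

2


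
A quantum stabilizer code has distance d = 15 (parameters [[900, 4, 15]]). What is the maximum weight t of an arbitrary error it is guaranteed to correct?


Code parameters: [[900, 4, 15]], distance d = 15.
Number of correctable errors = floor((d-1)/2)
= floor((15 - 1)/2)
= floor(14/2)
= 7

7


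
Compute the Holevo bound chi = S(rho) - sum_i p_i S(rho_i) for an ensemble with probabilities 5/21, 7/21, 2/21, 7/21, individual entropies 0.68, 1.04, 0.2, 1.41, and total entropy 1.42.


chi = S(rho) - sum_i p_i * S(rho_i)
Weighted entropy = 5/21 * 0.68 + 7/21 * 1.04 + 2/21 * 0.2 + 7/21 * 1.41
= 0.9976
chi = 1.42 - 0.9976
= 0.4224

0.4224


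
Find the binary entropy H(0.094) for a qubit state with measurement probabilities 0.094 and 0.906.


S = -p*log2(p) - (1-p)*log2(1-p)
p = 0.0940, 1-p = 0.9060
= -0.0940 * log2(0.0940) - 0.9060 * log2(0.9060)
= -(-0.3207) - (-0.1290)
= 0.4497

0.4497


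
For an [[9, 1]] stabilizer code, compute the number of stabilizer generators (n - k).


For an [[n,k]] stabilizer code:
Number of stabilizer generators = n - k
= 9 - 1
= 8

8


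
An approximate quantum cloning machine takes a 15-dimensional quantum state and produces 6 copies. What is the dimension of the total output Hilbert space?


Output space = H^(tensor 6) where dim(H) = 15
dim = 15^6
= 225 (after 2 factors)
= 3375 (after 3 factors)
= 50625 (after 4 factors)
= 759375 (after 5 factors)
= 11390625 (after 6 factors)
= 11390625

11390625


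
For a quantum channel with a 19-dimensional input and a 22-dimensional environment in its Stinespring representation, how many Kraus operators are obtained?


Tracing out the environment in an orthonormal basis {|i>_E} gives Kraus operators K_i = <i|_E U |0>_E.
Number of Kraus operators = dim(H_env) = d_env
= 22

22


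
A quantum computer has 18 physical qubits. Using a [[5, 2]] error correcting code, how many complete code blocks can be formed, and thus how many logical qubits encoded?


Each code block uses 5 physical qubits for 2 logical qubit(s).
Number of complete blocks = floor(18 / 5) = 3
Logical qubits = 3 * 2
= 6

6


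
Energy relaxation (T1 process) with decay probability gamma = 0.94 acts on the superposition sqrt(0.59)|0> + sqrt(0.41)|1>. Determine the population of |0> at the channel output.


For amplitude damping with parameter gamma on state sqrt(a)|0> + sqrt(b)|1>:
alpha^2 = 0.59, beta^2 = 0.41
P(|0>) = alpha^2 + gamma * beta^2
= 0.59 + 0.94 * 0.41
= 0.59 + 0.3854
= 0.9754

0.9754


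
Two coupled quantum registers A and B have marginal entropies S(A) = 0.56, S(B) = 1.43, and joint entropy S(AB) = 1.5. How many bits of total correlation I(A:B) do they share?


I(A:B) = S(A) + S(B) - S(AB)
= 0.56 + 1.43 - 1.5
= 0.4900

0.4900


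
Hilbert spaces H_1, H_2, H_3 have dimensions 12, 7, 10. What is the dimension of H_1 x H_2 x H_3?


dim(H_1 x H_2 x H_3) = 12 * 7 * 10
= 84 * 10
= 840

840


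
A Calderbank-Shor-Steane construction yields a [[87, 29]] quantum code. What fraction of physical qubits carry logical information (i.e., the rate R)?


Code rate R = k/n
= 29/87
= 0.3333

0.3333


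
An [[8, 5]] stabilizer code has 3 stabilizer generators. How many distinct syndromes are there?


Each stabilizer generator gives a binary (+1 or -1) measurement outcome.
With 3 independent generators:
Total syndromes = 2^3
= 8

8


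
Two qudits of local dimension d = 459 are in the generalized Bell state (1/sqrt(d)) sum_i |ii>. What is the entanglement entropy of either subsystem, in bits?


For a maximally entangled state in d x d:
S = log2(d) = log2(459)
= 8.8424

8.8424


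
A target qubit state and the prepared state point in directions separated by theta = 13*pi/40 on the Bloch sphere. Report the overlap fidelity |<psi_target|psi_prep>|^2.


For states separated by angle theta on Bloch sphere:
F = cos^2(theta/2)
theta = 13*pi/40 = 1.0210
theta/2 = 0.5105
cos(theta/2) = 0.8725
F = 0.7612

0.7612


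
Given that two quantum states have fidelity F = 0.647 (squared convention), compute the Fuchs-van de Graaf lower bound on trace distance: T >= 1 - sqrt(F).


Fuchs-van de Graaf (squared-fidelity convention): 1 - sqrt(F) <= T <= sqrt(1 - F).
Lower bound: T >= 1 - sqrt(F)
sqrt(F) = sqrt(0.647) = 0.8044
T >= 1 - 0.8044
T >= 0.1956

0.1956


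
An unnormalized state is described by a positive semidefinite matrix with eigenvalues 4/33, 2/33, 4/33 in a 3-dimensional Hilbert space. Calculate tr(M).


tr(M) = sum of eigenvalues
= 4/33 + 2/33 + 4/33
= 10/33
= 0.3030

0.3030


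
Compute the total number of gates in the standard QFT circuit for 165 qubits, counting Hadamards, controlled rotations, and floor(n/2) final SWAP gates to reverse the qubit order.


Hadamard gates: 165
Controlled rotations: n*(n-1)/2 = 165*164/2 = 13530
SWAP gates: floor(n/2) = floor(165/2) = 82
Total = 165 + 13530 + 82
= 13777

13777


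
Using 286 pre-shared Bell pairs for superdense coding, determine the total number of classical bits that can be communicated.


Superdense coding allows 2 classical bits per shared entangled pair.
286 pair(s) -> 2 * 286 = 572 classical bits

572


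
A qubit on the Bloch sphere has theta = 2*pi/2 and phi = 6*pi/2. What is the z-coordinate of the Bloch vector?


theta = 3.1416, phi = 9.4248
r_z = cos(theta) = -1.0000

-1.0000


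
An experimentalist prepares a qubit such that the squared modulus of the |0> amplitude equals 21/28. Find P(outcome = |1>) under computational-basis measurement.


|alpha|^2 = 21/28 = 0.7500
|beta|^2 = 1 - 21/28 = 7/28 = 0.2500
P(|1>) = |beta|^2 = 0.2500

0.2500


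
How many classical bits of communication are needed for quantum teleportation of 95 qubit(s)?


Quantum teleportation requires 2 classical bits per qubit teleported.
95 qubit(s) -> 2 * 95 = 190 classical bits

190


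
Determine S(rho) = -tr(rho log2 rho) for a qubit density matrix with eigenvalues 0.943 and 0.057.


S = -p*log2(p) - (1-p)*log2(1-p)
p = 0.9430, 1-p = 0.0570
= -0.9430 * log2(0.9430) - 0.0570 * log2(0.0570)
= -(-0.0798) - (-0.2356)
= 0.3154

0.3154


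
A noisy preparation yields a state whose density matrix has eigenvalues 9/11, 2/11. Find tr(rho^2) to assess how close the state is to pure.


tr(rho^2) = sum of eigenvalues squared
= (9/11)^2 + (2/11)^2
= (81 + 4) / 121
= 85/121
= 0.7025

0.7025


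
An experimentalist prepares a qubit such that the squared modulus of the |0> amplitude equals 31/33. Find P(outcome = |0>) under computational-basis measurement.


|alpha|^2 = 31/33 = 0.9394
|beta|^2 = 1 - 31/33 = 2/33 = 0.0606
P(|0>) = |alpha|^2 = 0.9394

0.9394


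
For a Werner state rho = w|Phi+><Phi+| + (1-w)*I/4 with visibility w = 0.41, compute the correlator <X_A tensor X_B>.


|Phi+> = (|00> + |11>)/sqrt(2)
For the pure Bell state, <X_A X_B> = +1 (Bell-state Pauli correlator).
The maximally-mixed part I/4 has tr(I/4 * P tensor P) = 0 for any traceless Pauli P.
So <X_A X_B>_rho = w * (+1) + (1 - w) * 0
= 0.41 * (+1)
= 0.4100

0.4100


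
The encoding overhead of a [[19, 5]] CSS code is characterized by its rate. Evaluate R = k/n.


Code rate R = k/n
= 5/19
= 0.2632

0.2632


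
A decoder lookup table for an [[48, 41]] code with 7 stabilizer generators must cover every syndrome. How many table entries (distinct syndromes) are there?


Each stabilizer generator gives a binary (+1 or -1) measurement outcome.
With 7 independent generators:
Total syndromes = 2^7
= 128

128


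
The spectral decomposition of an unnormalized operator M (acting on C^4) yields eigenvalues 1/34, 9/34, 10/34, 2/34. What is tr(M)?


tr(M) = sum of eigenvalues
= 1/34 + 9/34 + 10/34 + 2/34
= 22/34
= 0.6471

0.6471


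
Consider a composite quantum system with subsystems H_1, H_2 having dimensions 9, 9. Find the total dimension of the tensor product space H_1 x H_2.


dim(H_1 x H_2) = 9 * 9
= 81

81


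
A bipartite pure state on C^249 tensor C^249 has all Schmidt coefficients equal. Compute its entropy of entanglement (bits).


For a maximally entangled state in d x d:
S = log2(d) = log2(249)
= 7.9600

7.9600


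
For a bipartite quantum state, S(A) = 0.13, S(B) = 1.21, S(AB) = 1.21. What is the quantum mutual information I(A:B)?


I(A:B) = S(A) + S(B) - S(AB)
= 0.13 + 1.21 - 1.21
= 0.1300

0.1300


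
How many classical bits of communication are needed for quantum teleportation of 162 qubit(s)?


Quantum teleportation requires 2 classical bits per qubit teleported.
162 qubit(s) -> 2 * 162 = 324 classical bits

324


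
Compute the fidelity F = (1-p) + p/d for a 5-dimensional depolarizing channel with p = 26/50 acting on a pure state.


F = (1-p) + p/d
= (1 - 0.5200) + 0.5200/5
= 0.4800 + 0.1040
= 0.5840

0.5840


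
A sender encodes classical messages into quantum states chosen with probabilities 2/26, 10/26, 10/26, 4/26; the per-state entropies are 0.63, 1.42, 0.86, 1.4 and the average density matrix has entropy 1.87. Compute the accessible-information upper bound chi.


chi = S(rho) - sum_i p_i * S(rho_i)
Weighted entropy = 2/26 * 0.63 + 10/26 * 1.42 + 10/26 * 0.86 + 4/26 * 1.4
= 1.1408
chi = 1.87 - 1.1408
= 0.7292

0.7292


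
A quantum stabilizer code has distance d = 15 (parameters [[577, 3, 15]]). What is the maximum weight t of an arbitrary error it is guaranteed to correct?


Code parameters: [[577, 3, 15]], distance d = 15.
Number of correctable errors = floor((d-1)/2)
= floor((15 - 1)/2)
= floor(14/2)
= 7

7


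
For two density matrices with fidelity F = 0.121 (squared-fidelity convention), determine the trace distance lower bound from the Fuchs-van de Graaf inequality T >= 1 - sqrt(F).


Fuchs-van de Graaf (squared-fidelity convention): 1 - sqrt(F) <= T <= sqrt(1 - F).
Lower bound: T >= 1 - sqrt(F)
sqrt(F) = sqrt(0.121) = 0.3479
T >= 1 - 0.3479
T >= 0.6521

0.6521


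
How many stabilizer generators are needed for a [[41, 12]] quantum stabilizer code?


For an [[n,k]] stabilizer code:
Number of stabilizer generators = n - k
= 41 - 12
= 29

29


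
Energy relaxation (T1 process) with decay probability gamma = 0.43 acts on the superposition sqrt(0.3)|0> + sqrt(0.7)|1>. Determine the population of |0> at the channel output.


For amplitude damping with parameter gamma on state sqrt(a)|0> + sqrt(b)|1>:
alpha^2 = 0.3, beta^2 = 0.7
P(|0>) = alpha^2 + gamma * beta^2
= 0.3 + 0.43 * 0.7
= 0.3 + 0.3010
= 0.6010

0.6010


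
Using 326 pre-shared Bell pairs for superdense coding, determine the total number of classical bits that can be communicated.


Superdense coding allows 2 classical bits per shared entangled pair.
326 pair(s) -> 2 * 326 = 652 classical bits

652


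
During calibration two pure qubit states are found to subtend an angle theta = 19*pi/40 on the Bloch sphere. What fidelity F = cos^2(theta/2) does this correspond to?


For states separated by angle theta on Bloch sphere:
F = cos^2(theta/2)
theta = 19*pi/40 = 1.4923
theta/2 = 0.7461
cos(theta/2) = 0.7343
F = 0.5392

0.5392


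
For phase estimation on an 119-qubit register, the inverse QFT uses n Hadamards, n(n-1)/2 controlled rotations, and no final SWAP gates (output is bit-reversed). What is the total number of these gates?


Hadamard gates: 119
Controlled rotations: n*(n-1)/2 = 119*118/2 = 7021
SWAP gates: 0 (omitted)
Total = 119 + 7021
= 7140

7140


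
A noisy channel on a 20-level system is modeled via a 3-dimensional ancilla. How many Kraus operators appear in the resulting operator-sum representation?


Tracing out the environment in an orthonormal basis {|i>_E} gives Kraus operators K_i = <i|_E U |0>_E.
Number of Kraus operators = dim(H_env) = d_env
= 3

3


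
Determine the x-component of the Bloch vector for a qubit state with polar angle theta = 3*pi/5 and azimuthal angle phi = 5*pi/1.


theta = 1.8850, phi = 15.7080
r_x = sin(theta)*cos(phi) = 0.9511 * -1.0000
r_x = -0.9511

-0.9511


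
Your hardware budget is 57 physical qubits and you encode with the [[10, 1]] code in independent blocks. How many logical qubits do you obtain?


Each code block uses 10 physical qubits for 1 logical qubit(s).
Number of complete blocks = floor(57 / 10) = 5
Logical qubits = 5 * 1
= 5

5


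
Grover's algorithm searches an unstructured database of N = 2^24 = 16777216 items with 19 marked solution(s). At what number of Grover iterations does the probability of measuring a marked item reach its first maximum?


After j Grover iterations the success probability is P(j) = sin^2((2j+1)*theta), where sin(theta) = sqrt(k/N).
N = 2^24 = 16777216, k = 19
sin(theta) = sqrt(k/N) = 0.001064184312
theta = arcsin(sqrt(k/N)) = 0.001064184513 rad
P(j) reaches its first maximum when (2j+1)*theta is as close as possible to pi/2, i.e. j = round(pi/(4*theta) - 1/2).
pi/(4*theta) - 1/2 = 737.5282
(For comparison, the common estimate pi/4 * sqrt(N/k) = 738.0283; the exact maximiser is used here.)
Optimal iterations = 738

738


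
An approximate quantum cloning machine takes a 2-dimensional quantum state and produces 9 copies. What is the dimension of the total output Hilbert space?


Output space = H^(tensor 9) where dim(H) = 2
dim = 2^9
= 4 (after 2 factors)
= 8 (after 3 factors)
= 16 (after 4 factors)
= 32 (after 5 factors)
= 64 (after 6 factors)
= 128 (after 7 factors)
= 256 (after 8 factors)
= 512 (after 9 factors)
= 512

512


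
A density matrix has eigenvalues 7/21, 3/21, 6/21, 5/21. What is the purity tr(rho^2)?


tr(rho^2) = sum of eigenvalues squared
= (7/21)^2 + (3/21)^2 + (6/21)^2 + (5/21)^2
= (49 + 9 + 36 + 25) / 441
= 119/441
= 0.2698

0.2698


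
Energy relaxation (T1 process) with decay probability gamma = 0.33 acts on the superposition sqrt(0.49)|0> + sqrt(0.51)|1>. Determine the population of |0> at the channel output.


For amplitude damping with parameter gamma on state sqrt(a)|0> + sqrt(b)|1>:
alpha^2 = 0.49, beta^2 = 0.51
P(|0>) = alpha^2 + gamma * beta^2
= 0.49 + 0.33 * 0.51
= 0.49 + 0.1683
= 0.6583

0.6583


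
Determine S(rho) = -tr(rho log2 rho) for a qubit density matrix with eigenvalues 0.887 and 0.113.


S = -p*log2(p) - (1-p)*log2(1-p)
p = 0.8870, 1-p = 0.1130
= -0.8870 * log2(0.8870) - 0.1130 * log2(0.1130)
= -(-0.1534) - (-0.3555)
= 0.5089

0.5089


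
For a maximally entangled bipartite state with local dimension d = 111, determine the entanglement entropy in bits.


For a maximally entangled state in d x d:
S = log2(d) = log2(111)
= 6.7944

6.7944


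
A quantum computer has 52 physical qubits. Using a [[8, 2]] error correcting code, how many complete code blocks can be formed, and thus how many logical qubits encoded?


Each code block uses 8 physical qubits for 2 logical qubit(s).
Number of complete blocks = floor(52 / 8) = 6
Logical qubits = 6 * 2
= 12

12


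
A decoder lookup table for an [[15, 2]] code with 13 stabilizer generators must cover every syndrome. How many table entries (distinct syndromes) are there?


Each stabilizer generator gives a binary (+1 or -1) measurement outcome.
With 13 independent generators:
Total syndromes = 2^13
= 8192

8192


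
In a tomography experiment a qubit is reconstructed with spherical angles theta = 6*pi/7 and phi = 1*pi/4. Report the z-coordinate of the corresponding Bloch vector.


theta = 2.6928, phi = 0.7854
r_z = cos(theta) = -0.9010

-0.9010


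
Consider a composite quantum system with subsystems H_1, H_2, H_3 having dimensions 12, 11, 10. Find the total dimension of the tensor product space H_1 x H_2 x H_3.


dim(H_1 x H_2 x H_3) = 12 * 11 * 10
= 132 * 10
= 1320

1320


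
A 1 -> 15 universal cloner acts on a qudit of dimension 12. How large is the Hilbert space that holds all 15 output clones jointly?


Output space = H^(tensor 15) where dim(H) = 12
dim = 12^15
= 144 (after 2 factors)
= 1728 (after 3 factors)
= 20736 (after 4 factors)
= 248832 (after 5 factors)
= 2985984 (after 6 factors)
= 35831808 (after 7 factors)
= 429981696 (after 8 factors)
= 5159780352 (after 9 factors)
= 61917364224 (after 10 factors)
= 743008370688 (after 11 factors)
= 8916100448256 (after 12 factors)
= 106993205379072 (after 13 factors)
= 1283918464548864 (after 14 factors)
= 15407021574586368 (after 15 factors)
= 15407021574586368

15407021574586368
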